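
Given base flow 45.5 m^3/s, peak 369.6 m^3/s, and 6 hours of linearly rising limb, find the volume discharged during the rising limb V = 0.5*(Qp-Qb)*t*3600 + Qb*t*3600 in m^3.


V = 0.5*(369.6 - 45.5)*6*3600 + 45.5*6*3600 = 4.4831e+06 m^3


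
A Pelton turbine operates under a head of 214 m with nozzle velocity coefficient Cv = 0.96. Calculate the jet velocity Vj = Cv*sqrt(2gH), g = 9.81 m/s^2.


Vj = 0.96 * sqrt(2*9.81*214) = 62.2053 m/s


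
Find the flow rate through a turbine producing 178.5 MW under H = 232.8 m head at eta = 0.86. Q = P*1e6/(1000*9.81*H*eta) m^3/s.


Q = 178.5 * 1e6 / (1000 * 9.81 * 232.8 * 0.86) = 90.8841 m^3/s


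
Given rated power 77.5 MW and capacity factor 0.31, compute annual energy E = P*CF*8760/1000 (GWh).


E = 77.5 * 0.31 * 8760 / 1000 = 210.4590 GWh


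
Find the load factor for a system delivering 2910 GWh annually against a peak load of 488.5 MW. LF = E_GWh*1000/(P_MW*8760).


LF = 2910 * 1000 / (488.5 * 8760) = 0.6800


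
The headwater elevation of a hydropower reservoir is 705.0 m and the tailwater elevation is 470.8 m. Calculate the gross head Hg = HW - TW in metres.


Hg = 705.0 - 470.8 = 234.2000 m


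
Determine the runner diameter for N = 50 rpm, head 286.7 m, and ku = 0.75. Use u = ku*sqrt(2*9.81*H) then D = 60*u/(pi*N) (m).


u = 0.75 * sqrt(2*9.81*286.7) = 56.2503 m/s
D = 60 * 56.2503 / (pi * 50) = 21.4860 m


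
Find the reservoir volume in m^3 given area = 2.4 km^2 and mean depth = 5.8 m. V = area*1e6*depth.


V = 2.4 * 1e6 * 5.8 = 1.3920e+07 m^3


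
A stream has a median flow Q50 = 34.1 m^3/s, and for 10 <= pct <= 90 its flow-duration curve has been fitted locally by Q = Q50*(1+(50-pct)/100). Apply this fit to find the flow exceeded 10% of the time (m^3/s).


Q = 34.1 * (1 + (50 - 10)/100) = 47.7400 m^3/s


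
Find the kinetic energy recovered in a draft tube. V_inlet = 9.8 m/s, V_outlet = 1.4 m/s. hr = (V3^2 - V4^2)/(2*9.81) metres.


hr = (9.8^2 - 1.4^2) / (2*9.81) = 4.7951 m


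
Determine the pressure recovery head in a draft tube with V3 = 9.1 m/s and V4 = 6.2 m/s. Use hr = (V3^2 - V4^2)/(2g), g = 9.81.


hr = (9.1^2 - 6.2^2) / (2*9.81) = 2.2615 m


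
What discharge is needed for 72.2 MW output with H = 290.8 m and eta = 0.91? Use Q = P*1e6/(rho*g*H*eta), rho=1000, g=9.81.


Q = 72.2 * 1e6 / (1000 * 9.81 * 290.8 * 0.91) = 27.8120 m^3/s


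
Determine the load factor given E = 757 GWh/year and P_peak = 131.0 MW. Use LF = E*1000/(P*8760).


LF = 757 * 1000 / (131.0 * 8760) = 0.6597


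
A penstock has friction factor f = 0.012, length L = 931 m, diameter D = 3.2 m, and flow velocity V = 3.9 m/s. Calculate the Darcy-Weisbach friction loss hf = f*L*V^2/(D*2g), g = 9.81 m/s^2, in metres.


hf = 0.012 * 931 * 3.9^2 / (3.2 * 2 * 9.81) = 2.7065 m


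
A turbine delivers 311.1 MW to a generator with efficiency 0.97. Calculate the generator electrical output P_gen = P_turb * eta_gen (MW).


P_gen = 311.1 * 0.97 = 301.7670 MW


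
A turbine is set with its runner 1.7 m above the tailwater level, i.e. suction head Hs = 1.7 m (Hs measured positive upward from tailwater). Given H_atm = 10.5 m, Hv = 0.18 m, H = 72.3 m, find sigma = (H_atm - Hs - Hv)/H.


sigma = (10.5 - 1.7 - 0.18) / 72.3 = 0.1192


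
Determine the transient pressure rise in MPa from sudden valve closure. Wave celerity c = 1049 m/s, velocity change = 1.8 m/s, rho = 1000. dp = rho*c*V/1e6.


dp = 1000 * 1049 * 1.8 / 1e6 = 1.8882 MPa


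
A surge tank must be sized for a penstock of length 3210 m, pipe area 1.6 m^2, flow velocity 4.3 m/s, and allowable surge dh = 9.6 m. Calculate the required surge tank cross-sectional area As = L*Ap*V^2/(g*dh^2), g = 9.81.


As = 3210 * 1.6 * 4.3^2 / (9.81 * 9.6^2) = 105.0390 m^2


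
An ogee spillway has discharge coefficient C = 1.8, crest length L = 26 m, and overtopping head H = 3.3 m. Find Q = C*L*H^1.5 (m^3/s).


Q = 1.8 * 26 * 3.3^1.5 = 280.5542 m^3/s


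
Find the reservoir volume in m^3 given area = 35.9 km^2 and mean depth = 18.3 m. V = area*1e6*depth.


V = 35.9 * 1e6 * 18.3 = 6.5697e+08 m^3


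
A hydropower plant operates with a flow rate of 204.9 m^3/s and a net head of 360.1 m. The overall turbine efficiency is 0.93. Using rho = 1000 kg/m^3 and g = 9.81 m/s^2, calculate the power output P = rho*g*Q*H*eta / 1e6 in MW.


P = 1000 * 9.81 * 204.9 * 360.1 * 0.93 / 1e6 = 673.1580 MW


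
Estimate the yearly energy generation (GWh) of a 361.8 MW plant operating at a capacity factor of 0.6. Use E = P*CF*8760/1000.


E = 361.8 * 0.6 * 8760 / 1000 = 1901.6208 GWh


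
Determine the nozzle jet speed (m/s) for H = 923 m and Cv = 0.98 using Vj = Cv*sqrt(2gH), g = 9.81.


Vj = 0.98 * sqrt(2*9.81*923) = 131.8792 m/s


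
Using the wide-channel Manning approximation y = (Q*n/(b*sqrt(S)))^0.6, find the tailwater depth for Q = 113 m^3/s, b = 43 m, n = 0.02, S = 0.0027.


y = (113 * 0.02 / (43 * 0.0027^0.5))^0.6 = 1.0069 m


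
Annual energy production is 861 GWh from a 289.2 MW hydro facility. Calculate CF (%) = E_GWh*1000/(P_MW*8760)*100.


CF = 861 * 1000 / (289.2 * 8760) * 100 = 33.9861 %


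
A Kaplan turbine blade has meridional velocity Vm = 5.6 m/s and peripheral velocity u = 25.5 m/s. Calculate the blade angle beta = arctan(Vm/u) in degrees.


beta = arctan(5.6 / 25.5) = 12.3860 degrees


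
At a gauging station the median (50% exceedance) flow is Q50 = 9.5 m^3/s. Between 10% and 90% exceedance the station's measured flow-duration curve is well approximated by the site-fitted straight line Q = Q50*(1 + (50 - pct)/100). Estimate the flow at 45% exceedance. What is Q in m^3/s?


Q = 9.5 * (1 + (50 - 45)/100) = 9.9750 m^3/s


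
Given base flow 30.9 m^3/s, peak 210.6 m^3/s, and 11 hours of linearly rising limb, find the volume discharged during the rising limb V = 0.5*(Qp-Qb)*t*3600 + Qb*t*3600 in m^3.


V = 0.5*(210.6 - 30.9)*11*3600 + 30.9*11*3600 = 4.7817e+06 m^3


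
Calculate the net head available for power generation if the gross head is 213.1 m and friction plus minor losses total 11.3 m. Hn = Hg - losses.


Hn = 213.1 - 11.3 = 201.8000 m


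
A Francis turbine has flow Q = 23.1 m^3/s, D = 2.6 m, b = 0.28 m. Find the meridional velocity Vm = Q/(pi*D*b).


Vm = 23.1 / (pi * 2.6 * 0.28) = 10.1002 m/s


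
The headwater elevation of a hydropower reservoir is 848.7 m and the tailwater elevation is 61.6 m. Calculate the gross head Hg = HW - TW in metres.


Hg = 848.7 - 61.6 = 787.1000 m


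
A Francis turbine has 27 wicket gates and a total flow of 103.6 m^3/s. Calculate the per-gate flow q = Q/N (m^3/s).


q = 103.6 / 27 = 3.8370 m^3/s


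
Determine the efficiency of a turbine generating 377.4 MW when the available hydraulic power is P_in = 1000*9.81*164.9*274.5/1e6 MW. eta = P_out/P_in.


P_in = 1000 * 9.81 * 164.9 * 274.5 / 1e6 = 444.0501 MW
eta = 377.4 / 444.0501 = 0.8499


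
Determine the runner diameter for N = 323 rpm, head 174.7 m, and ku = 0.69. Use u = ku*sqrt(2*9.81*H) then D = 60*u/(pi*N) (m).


u = 0.69 * sqrt(2*9.81*174.7) = 40.3966 m/s
D = 60 * 40.3966 / (pi * 323) = 2.3886 m


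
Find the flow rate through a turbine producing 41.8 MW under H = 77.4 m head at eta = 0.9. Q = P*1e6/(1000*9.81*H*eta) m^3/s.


Q = 41.8 * 1e6 / (1000 * 9.81 * 77.4 * 0.9) = 61.1679 m^3/s


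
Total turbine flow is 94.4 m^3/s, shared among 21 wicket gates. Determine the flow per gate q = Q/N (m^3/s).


q = 94.4 / 21 = 4.4952 m^3/s


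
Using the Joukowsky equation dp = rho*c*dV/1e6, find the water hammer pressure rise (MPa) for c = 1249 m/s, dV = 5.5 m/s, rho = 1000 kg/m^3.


dp = 1000 * 1249 * 5.5 / 1e6 = 6.8695 MPa


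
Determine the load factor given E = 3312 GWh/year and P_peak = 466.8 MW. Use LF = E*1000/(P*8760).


LF = 3312 * 1000 / (466.8 * 8760) = 0.8099


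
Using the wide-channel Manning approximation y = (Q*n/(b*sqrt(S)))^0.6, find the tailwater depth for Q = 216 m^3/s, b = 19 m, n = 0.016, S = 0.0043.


y = (216 * 0.016 / (19 * 0.0043^0.5))^0.6 = 1.8444 m


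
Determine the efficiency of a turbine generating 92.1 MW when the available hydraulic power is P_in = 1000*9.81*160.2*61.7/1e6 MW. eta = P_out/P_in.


P_in = 1000 * 9.81 * 160.2 * 61.7 / 1e6 = 96.9654 MW
eta = 92.1 / 96.9654 = 0.9498


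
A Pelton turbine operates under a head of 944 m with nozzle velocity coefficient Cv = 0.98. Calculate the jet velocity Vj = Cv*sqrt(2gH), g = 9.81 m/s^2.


Vj = 0.98 * sqrt(2*9.81*944) = 133.3711 m/s


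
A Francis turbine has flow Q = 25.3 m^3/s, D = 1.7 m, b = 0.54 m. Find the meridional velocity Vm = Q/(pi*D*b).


Vm = 25.3 / (pi * 1.7 * 0.54) = 8.7726 m/s


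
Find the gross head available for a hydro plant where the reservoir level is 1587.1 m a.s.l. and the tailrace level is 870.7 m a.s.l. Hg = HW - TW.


Hg = 1587.1 - 870.7 = 716.4000 m


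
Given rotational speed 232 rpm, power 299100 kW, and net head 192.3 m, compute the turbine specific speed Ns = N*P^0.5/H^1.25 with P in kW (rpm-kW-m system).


Ns = 232 * 299100^0.5 / 192.3^1.25 = 177.1830


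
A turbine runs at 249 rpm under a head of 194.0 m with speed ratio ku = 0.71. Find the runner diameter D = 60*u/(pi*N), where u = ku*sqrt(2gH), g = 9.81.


u = 0.71 * sqrt(2*9.81*194.0) = 43.8035 m/s
D = 60 * 43.8035 / (pi * 249) = 3.3598 m


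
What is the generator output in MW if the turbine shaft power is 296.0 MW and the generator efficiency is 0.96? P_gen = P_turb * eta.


P_gen = 296.0 * 0.96 = 284.1600 MW


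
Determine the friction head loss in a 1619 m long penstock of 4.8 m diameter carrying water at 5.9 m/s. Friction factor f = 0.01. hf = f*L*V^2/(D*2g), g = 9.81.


hf = 0.01 * 1619 * 5.9^2 / (4.8 * 2 * 9.81) = 5.9843 m


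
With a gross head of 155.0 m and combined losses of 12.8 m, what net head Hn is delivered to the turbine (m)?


Hn = 155.0 - 12.8 = 142.2000 m


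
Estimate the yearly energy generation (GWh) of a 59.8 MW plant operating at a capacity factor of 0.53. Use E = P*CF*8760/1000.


E = 59.8 * 0.53 * 8760 / 1000 = 277.6394 GWh


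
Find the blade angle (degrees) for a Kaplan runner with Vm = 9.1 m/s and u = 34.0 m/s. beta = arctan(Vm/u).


beta = arctan(9.1 / 34.0) = 14.9838 degrees


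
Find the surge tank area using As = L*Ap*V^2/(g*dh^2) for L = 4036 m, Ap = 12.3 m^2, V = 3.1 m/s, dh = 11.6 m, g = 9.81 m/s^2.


As = 4036 * 12.3 * 3.1^2 / (9.81 * 11.6^2) = 361.4054 m^2


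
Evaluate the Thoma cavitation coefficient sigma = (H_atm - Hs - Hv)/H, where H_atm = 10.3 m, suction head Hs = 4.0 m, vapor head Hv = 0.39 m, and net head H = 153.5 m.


sigma = (10.3 - 4.0 - 0.39) / 153.5 = 0.0385


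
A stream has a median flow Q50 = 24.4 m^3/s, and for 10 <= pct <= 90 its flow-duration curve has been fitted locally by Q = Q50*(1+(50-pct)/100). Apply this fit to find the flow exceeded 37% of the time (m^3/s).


Q = 24.4 * (1 + (50 - 37)/100) = 27.5720 m^3/s


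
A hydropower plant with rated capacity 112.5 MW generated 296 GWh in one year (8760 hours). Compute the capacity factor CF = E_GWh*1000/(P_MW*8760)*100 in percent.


CF = 296 * 1000 / (112.5 * 8760) * 100 = 30.0355 %


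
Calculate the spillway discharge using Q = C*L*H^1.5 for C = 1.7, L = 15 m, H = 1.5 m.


Q = 1.7 * 15 * 1.5^1.5 = 46.8465 m^3/s


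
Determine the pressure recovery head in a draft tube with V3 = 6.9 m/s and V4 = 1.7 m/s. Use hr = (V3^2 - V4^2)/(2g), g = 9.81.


hr = (6.9^2 - 1.7^2) / (2*9.81) = 2.2793 m


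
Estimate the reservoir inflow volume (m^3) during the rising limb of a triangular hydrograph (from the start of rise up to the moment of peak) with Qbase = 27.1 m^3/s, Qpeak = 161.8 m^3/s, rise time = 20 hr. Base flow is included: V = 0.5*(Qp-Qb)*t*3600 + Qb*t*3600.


V = 0.5*(161.8 - 27.1)*20*3600 + 27.1*20*3600 = 6.8004e+06 m^3


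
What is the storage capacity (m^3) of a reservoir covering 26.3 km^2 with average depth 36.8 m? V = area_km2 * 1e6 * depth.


V = 26.3 * 1e6 * 36.8 = 9.6784e+08 m^3


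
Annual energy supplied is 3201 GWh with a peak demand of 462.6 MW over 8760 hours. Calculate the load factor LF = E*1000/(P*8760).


LF = 3201 * 1000 / (462.6 * 8760) = 0.7899


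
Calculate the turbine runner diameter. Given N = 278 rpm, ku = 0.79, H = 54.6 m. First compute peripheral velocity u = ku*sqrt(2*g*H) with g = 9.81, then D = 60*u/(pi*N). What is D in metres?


u = 0.79 * sqrt(2*9.81*54.6) = 25.8567 m/s
D = 60 * 25.8567 / (pi * 278) = 1.7764 m


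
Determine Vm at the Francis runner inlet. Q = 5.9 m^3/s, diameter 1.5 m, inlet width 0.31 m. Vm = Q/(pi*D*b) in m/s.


Vm = 5.9 / (pi * 1.5 * 0.31) = 4.0388 m/s


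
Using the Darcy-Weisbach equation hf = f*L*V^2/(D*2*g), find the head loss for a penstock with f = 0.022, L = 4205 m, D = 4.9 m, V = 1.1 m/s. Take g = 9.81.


hf = 0.022 * 4205 * 1.1^2 / (4.9 * 2 * 9.81) = 1.1643 m


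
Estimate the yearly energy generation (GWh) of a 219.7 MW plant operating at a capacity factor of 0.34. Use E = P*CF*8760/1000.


E = 219.7 * 0.34 * 8760 / 1000 = 654.3545 GWh


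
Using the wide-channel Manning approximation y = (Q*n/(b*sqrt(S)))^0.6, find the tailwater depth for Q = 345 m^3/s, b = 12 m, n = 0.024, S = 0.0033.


y = (345 * 0.024 / (12 * 0.0033^0.5))^0.6 = 4.4438 m


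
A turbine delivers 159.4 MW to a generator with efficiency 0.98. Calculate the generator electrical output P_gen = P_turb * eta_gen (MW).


P_gen = 159.4 * 0.98 = 156.2120 MW


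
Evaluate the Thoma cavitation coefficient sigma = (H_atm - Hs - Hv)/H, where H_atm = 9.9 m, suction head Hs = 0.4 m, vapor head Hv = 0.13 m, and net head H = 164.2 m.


sigma = (9.9 - 0.4 - 0.13) / 164.2 = 0.0571


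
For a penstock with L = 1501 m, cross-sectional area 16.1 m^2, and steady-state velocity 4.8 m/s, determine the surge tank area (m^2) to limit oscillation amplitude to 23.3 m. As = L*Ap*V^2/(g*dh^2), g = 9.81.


As = 1501 * 16.1 * 4.8^2 / (9.81 * 23.3^2) = 104.5462 m^2


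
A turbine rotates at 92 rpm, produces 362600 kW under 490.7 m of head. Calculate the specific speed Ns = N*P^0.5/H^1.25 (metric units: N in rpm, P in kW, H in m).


Ns = 92 * 362600^0.5 / 490.7^1.25 = 23.9873


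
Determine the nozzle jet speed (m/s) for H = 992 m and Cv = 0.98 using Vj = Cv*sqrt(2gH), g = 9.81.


Vj = 0.98 * sqrt(2*9.81*992) = 136.7198 m/s


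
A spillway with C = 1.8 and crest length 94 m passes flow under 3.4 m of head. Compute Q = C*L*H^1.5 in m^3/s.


Q = 1.8 * 94 * 3.4^1.5 = 1060.7639 m^3/s


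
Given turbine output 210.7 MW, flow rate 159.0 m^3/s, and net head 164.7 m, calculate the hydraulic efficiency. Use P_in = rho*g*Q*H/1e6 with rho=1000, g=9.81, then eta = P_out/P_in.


P_in = 1000 * 9.81 * 159.0 * 164.7 / 1e6 = 256.8974 MW
eta = 210.7 / 256.8974 = 0.8202


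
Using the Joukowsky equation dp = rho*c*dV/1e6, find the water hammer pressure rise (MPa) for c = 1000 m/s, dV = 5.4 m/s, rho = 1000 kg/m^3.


dp = 1000 * 1000 * 5.4 / 1e6 = 5.4000 MPa


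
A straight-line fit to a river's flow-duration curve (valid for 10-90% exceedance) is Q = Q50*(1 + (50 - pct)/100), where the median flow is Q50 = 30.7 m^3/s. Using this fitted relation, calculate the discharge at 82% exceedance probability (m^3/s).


Q = 30.7 * (1 + (50 - 82)/100) = 20.8760 m^3/s


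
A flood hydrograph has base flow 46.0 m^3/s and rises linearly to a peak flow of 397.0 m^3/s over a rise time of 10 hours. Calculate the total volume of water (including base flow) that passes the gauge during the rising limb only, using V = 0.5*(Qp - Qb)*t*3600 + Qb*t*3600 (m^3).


V = 0.5*(397.0 - 46.0)*10*3600 + 46.0*10*3600 = 7.9740e+06 m^3


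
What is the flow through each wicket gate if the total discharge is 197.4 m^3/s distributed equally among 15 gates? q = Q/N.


q = 197.4 / 15 = 13.1600 m^3/s


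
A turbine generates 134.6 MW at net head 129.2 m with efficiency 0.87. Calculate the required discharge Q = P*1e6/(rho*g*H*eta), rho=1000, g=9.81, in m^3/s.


Q = 134.6 * 1e6 / (1000 * 9.81 * 129.2 * 0.87) = 122.0659 m^3/s


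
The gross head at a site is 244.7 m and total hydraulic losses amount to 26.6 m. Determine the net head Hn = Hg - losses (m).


Hn = 244.7 - 26.6 = 218.1000 m


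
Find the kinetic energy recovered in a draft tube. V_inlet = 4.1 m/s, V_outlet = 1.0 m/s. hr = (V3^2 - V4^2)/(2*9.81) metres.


hr = (4.1^2 - 1.0^2) / (2*9.81) = 0.8058 m


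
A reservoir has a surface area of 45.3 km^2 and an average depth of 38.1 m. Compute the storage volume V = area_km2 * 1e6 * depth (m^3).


V = 45.3 * 1e6 * 38.1 = 1.7259e+09 m^3


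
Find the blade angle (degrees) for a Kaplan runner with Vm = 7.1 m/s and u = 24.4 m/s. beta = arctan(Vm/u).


beta = arctan(7.1 / 24.4) = 16.2241 degrees


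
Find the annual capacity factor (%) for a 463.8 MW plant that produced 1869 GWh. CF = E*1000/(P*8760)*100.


CF = 1869 * 1000 / (463.8 * 8760) * 100 = 46.0018 %


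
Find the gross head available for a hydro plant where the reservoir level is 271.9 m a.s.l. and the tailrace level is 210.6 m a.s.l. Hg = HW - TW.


Hg = 271.9 - 210.6 = 61.3000 m


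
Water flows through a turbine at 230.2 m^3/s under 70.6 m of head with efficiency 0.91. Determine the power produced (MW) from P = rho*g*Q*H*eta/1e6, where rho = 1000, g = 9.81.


P = 1000 * 9.81 * 230.2 * 70.6 * 0.91 / 1e6 = 145.0843 MW


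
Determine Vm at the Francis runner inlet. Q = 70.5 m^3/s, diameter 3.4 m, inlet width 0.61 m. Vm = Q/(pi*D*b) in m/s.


Vm = 70.5 / (pi * 3.4 * 0.61) = 10.8201 m/s


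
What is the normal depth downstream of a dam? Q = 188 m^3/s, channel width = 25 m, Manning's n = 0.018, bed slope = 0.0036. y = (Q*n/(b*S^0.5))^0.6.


y = (188 * 0.018 / (25 * 0.0036^0.5))^0.6 = 1.6293 m


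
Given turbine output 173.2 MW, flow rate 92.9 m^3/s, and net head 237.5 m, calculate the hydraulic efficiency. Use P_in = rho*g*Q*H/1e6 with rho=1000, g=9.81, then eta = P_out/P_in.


P_in = 1000 * 9.81 * 92.9 * 237.5 / 1e6 = 216.4454 MW
eta = 173.2 / 216.4454 = 0.8002


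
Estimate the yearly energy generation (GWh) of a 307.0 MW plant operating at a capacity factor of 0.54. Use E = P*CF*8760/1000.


E = 307.0 * 0.54 * 8760 / 1000 = 1452.2328 GWh


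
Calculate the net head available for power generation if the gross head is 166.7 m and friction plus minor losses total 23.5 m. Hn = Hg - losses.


Hn = 166.7 - 23.5 = 143.2000 m


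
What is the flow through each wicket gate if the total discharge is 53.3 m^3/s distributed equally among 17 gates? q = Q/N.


q = 53.3 / 17 = 3.1353 m^3/s


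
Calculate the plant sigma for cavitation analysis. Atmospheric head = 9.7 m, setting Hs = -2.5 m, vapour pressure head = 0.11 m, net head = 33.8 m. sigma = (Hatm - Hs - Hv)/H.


sigma = (9.7 - (-2.5) - 0.11) / 33.8 = 0.3577


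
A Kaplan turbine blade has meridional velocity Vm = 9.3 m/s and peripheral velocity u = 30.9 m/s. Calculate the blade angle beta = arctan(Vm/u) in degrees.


beta = arctan(9.3 / 30.9) = 16.7503 degrees


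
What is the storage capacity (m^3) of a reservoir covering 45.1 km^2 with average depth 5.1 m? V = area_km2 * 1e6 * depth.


V = 45.1 * 1e6 * 5.1 = 2.3001e+08 m^3


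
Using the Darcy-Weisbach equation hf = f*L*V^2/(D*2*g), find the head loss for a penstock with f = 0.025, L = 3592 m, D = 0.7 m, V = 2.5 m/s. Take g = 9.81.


hf = 0.025 * 3592 * 2.5^2 / (0.7 * 2 * 9.81) = 40.8657 m


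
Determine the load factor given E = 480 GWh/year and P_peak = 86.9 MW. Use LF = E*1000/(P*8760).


LF = 480 * 1000 / (86.9 * 8760) = 0.6305


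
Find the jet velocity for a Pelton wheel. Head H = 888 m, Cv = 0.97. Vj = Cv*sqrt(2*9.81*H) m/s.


Vj = 0.97 * sqrt(2*9.81*888) = 128.0347 m/s


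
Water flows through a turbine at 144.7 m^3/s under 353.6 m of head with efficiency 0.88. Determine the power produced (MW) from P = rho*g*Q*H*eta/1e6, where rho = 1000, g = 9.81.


P = 1000 * 9.81 * 144.7 * 353.6 * 0.88 / 1e6 = 441.7052 MW


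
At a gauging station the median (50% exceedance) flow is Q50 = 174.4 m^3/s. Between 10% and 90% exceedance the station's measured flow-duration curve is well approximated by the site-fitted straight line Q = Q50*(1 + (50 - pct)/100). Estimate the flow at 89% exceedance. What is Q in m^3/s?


Q = 174.4 * (1 + (50 - 89)/100) = 106.3840 m^3/s


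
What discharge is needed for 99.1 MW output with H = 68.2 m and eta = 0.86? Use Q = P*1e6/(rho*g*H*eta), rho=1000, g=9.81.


Q = 99.1 * 1e6 / (1000 * 9.81 * 68.2 * 0.86) = 172.2352 m^3/s


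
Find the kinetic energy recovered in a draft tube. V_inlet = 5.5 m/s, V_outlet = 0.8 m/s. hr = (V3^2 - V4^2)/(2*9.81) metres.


hr = (5.5^2 - 0.8^2) / (2*9.81) = 1.5092 m


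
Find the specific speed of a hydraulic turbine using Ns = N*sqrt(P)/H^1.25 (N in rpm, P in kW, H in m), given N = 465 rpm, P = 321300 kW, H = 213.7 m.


Ns = 465 * 321300^0.5 / 213.7^1.25 = 322.5913


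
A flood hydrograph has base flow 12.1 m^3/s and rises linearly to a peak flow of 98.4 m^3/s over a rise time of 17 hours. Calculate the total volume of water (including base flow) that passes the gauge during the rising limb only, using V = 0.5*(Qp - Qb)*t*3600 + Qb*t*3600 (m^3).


V = 0.5*(98.4 - 12.1)*17*3600 + 12.1*17*3600 = 3.3813e+06 m^3


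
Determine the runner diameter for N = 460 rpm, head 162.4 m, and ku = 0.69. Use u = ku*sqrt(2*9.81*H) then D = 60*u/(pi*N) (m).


u = 0.69 * sqrt(2*9.81*162.4) = 38.9486 m/s
D = 60 * 38.9486 / (pi * 460) = 1.6171 m


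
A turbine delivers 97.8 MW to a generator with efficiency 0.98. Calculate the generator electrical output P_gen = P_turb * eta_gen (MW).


P_gen = 97.8 * 0.98 = 95.8440 MW


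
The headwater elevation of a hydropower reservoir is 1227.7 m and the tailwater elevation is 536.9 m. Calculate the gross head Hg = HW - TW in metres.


Hg = 1227.7 - 536.9 = 690.8000 m


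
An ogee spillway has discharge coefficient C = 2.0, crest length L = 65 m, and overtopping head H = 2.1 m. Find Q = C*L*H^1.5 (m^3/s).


Q = 2.0 * 65 * 2.1^1.5 = 395.6146 m^3/s


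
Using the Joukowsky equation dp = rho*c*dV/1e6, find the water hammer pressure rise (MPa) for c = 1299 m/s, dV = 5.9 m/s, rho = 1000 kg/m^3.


dp = 1000 * 1299 * 5.9 / 1e6 = 7.6641 MPa


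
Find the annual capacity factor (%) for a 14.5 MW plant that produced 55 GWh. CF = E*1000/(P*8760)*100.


CF = 55 * 1000 / (14.5 * 8760) * 100 = 43.3003 %


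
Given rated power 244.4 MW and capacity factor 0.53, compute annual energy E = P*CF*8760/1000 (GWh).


E = 244.4 * 0.53 * 8760 / 1000 = 1134.7003 GWh


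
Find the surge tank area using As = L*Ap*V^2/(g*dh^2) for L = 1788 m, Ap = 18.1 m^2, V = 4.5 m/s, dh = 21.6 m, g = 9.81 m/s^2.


As = 1788 * 18.1 * 4.5^2 / (9.81 * 21.6^2) = 143.1840 m^2


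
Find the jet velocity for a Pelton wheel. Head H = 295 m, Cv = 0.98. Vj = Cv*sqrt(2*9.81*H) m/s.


Vj = 0.98 * sqrt(2*9.81*295) = 74.5567 m/s


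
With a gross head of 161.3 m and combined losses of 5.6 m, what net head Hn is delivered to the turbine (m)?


Hn = 161.3 - 5.6 = 155.7000 m


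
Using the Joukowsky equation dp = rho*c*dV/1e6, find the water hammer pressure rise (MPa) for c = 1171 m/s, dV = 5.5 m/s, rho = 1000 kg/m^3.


dp = 1000 * 1171 * 5.5 / 1e6 = 6.4405 MPa


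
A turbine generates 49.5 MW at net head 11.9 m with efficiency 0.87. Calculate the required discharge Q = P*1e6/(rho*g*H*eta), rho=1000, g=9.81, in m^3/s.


Q = 49.5 * 1e6 / (1000 * 9.81 * 11.9 * 0.87) = 487.3826 m^3/s


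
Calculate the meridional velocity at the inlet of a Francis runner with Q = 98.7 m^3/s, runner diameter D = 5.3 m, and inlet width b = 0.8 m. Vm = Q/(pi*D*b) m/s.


Vm = 98.7 / (pi * 5.3 * 0.8) = 7.4097 m/s


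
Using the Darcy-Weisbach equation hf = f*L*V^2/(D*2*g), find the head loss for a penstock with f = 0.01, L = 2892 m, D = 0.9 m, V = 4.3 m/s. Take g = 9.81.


hf = 0.01 * 2892 * 4.3^2 / (0.9 * 2 * 9.81) = 30.2826 m


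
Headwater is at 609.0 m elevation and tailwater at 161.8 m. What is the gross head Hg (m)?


Hg = 609.0 - 161.8 = 447.2000 m


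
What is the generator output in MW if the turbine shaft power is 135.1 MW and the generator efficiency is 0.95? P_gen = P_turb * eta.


P_gen = 135.1 * 0.95 = 128.3450 MW


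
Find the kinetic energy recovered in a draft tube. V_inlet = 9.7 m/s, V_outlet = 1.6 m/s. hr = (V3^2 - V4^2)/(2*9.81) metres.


hr = (9.7^2 - 1.6^2) / (2*9.81) = 4.6651 m


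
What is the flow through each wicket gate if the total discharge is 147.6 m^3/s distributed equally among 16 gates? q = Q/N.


q = 147.6 / 16 = 9.2250 m^3/s


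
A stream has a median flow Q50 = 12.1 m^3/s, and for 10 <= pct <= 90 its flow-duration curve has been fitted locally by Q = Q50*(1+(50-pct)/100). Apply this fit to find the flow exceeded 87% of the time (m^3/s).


Q = 12.1 * (1 + (50 - 87)/100) = 7.6230 m^3/s


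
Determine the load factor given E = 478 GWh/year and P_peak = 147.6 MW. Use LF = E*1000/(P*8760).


LF = 478 * 1000 / (147.6 * 8760) = 0.3697


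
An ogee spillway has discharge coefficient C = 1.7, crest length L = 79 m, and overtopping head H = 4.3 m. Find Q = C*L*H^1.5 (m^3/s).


Q = 1.7 * 79 * 4.3^1.5 = 1197.5088 m^3/s


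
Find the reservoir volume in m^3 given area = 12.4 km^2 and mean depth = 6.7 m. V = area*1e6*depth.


V = 12.4 * 1e6 * 6.7 = 8.3080e+07 m^3


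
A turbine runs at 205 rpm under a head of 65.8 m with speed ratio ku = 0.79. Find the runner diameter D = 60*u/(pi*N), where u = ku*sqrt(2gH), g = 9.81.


u = 0.79 * sqrt(2*9.81*65.8) = 28.3850 m/s
D = 60 * 28.3850 / (pi * 205) = 2.6445 m


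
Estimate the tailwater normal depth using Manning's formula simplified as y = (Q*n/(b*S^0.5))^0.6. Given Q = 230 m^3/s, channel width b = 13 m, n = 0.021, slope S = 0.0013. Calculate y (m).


y = (230 * 0.021 / (13 * 0.0013^0.5))^0.6 = 4.0534 m


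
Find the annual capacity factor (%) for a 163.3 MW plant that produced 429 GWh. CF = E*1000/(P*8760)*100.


CF = 429 * 1000 / (163.3 * 8760) * 100 = 29.9893 %


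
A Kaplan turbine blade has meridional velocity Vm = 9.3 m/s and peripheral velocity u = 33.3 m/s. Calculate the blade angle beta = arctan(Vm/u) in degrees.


beta = arctan(9.3 / 33.3) = 15.6039 degrees


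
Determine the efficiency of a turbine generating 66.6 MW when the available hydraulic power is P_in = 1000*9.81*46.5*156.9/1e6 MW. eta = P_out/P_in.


P_in = 1000 * 9.81 * 46.5 * 156.9 / 1e6 = 71.5723 MW
eta = 66.6 / 71.5723 = 0.9305


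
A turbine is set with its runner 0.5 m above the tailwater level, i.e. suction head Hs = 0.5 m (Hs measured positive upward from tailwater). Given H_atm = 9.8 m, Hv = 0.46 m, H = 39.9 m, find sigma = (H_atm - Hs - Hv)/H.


sigma = (9.8 - 0.5 - 0.46) / 39.9 = 0.2216


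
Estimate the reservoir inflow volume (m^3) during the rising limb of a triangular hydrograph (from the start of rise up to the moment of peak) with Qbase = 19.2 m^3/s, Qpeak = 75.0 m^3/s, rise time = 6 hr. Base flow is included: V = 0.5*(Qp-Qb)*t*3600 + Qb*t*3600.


V = 0.5*(75.0 - 19.2)*6*3600 + 19.2*6*3600 = 1.0174e+06 m^3


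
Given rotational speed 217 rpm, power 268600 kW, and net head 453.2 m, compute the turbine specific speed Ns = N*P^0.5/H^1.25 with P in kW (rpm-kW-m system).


Ns = 217 * 268600^0.5 / 453.2^1.25 = 53.7837


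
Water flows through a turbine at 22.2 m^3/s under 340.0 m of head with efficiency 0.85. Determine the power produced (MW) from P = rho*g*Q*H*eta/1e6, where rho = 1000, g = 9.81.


P = 1000 * 9.81 * 22.2 * 340.0 * 0.85 / 1e6 = 62.9390 MW


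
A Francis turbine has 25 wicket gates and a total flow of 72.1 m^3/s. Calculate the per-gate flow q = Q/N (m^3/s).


q = 72.1 / 25 = 2.8840 m^3/s


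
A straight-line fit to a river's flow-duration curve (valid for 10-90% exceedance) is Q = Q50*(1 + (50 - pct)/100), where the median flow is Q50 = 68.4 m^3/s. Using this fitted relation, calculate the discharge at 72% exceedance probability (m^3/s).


Q = 68.4 * (1 + (50 - 72)/100) = 53.3520 m^3/s


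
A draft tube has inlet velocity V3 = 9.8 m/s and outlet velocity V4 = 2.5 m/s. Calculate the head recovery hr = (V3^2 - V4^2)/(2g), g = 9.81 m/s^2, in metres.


hr = (9.8^2 - 2.5^2) / (2*9.81) = 4.5765 m


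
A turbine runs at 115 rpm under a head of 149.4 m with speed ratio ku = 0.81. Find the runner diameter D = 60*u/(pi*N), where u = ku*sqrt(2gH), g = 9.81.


u = 0.81 * sqrt(2*9.81*149.4) = 43.8541 m/s
D = 60 * 43.8541 / (pi * 115) = 7.2831 m


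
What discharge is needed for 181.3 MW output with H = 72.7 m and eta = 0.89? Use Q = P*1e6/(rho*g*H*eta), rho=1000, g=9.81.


Q = 181.3 * 1e6 / (1000 * 9.81 * 72.7 * 0.89) = 285.6304 m^3/s


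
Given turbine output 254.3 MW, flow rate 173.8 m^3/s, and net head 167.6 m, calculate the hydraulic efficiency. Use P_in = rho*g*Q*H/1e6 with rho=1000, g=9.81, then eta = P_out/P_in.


P_in = 1000 * 9.81 * 173.8 * 167.6 / 1e6 = 285.7543 MW
eta = 254.3 / 285.7543 = 0.8899


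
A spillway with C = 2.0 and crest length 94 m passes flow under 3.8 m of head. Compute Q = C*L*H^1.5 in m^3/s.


Q = 2.0 * 94 * 3.8^1.5 = 1392.6220 m^3/s


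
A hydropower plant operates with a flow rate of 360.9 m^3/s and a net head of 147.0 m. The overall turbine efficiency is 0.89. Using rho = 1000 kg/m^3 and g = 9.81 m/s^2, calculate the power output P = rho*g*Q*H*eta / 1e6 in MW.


P = 1000 * 9.81 * 360.9 * 147.0 * 0.89 / 1e6 = 463.1943 MW


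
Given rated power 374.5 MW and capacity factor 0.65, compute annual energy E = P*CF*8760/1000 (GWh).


E = 374.5 * 0.65 * 8760 / 1000 = 2132.4030 GWh


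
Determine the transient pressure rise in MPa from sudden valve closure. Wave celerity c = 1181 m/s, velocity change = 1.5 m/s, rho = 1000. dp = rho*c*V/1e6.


dp = 1000 * 1181 * 1.5 / 1e6 = 1.7715 MPa


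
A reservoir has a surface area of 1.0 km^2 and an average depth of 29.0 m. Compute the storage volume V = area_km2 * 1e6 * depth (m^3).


V = 1.0 * 1e6 * 29.0 = 2.9000e+07 m^3


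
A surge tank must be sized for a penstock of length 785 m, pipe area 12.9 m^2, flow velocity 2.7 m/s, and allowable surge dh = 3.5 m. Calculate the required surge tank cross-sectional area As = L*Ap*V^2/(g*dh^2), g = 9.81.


As = 785 * 12.9 * 2.7^2 / (9.81 * 3.5^2) = 614.3018 m^2


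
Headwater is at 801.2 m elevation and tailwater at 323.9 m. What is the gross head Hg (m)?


Hg = 801.2 - 323.9 = 477.3000 m


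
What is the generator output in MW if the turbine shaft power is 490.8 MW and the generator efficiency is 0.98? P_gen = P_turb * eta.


P_gen = 490.8 * 0.98 = 480.9840 MW


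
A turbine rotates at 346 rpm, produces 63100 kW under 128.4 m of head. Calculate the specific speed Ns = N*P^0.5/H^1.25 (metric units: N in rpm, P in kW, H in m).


Ns = 346 * 63100^0.5 / 128.4^1.25 = 201.0872


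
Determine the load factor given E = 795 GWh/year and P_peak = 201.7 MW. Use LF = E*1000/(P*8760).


LF = 795 * 1000 / (201.7 * 8760) = 0.4499


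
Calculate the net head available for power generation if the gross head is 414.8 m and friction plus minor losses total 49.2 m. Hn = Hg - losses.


Hn = 414.8 - 49.2 = 365.6000 m


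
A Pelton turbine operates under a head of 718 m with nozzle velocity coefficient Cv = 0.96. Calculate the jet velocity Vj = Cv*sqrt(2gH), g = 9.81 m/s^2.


Vj = 0.96 * sqrt(2*9.81*718) = 113.9418 m/s


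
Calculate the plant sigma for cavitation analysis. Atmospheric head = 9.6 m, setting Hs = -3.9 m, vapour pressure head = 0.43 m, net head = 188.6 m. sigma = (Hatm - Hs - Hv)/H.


sigma = (9.6 - (-3.9) - 0.43) / 188.6 = 0.0693


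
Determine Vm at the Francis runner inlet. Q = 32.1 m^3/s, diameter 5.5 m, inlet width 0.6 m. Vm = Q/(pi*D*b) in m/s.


Vm = 32.1 / (pi * 5.5 * 0.6) = 3.0963 m/s


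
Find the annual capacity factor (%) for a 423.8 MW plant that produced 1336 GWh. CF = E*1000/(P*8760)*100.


CF = 1336 * 1000 / (423.8 * 8760) * 100 = 35.9866 %


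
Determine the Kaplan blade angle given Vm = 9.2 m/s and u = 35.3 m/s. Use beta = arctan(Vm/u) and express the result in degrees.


beta = arctan(9.2 / 35.3) = 14.6077 degrees


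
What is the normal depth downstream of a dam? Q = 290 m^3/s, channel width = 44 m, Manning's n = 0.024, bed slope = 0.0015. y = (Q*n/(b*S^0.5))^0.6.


y = (290 * 0.024 / (44 * 0.0015^0.5))^0.6 = 2.3263 m


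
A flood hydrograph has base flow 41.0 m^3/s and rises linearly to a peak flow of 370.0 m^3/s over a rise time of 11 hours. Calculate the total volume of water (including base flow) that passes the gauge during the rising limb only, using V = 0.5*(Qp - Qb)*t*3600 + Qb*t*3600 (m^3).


V = 0.5*(370.0 - 41.0)*11*3600 + 41.0*11*3600 = 8.1378e+06 m^3


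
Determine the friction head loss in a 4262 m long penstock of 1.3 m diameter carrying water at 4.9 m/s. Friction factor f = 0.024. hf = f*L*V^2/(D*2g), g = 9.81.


hf = 0.024 * 4262 * 4.9^2 / (1.3 * 2 * 9.81) = 96.2885 m


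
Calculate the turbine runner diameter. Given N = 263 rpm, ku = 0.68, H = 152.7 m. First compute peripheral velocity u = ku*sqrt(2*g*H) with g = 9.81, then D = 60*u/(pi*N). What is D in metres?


u = 0.68 * sqrt(2*9.81*152.7) = 37.2201 m/s
D = 60 * 37.2201 / (pi * 263) = 2.7029 m


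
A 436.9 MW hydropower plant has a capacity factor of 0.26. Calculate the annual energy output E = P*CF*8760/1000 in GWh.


E = 436.9 * 0.26 * 8760 / 1000 = 995.0834 GWh


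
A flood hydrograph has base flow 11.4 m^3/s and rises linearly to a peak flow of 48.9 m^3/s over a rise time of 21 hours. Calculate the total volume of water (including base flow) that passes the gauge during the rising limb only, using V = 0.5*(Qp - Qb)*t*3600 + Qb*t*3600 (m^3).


V = 0.5*(48.9 - 11.4)*21*3600 + 11.4*21*3600 = 2.2793e+06 m^3


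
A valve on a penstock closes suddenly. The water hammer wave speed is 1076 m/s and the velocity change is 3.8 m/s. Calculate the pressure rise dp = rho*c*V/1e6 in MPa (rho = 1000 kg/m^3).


dp = 1000 * 1076 * 3.8 / 1e6 = 4.0888 MPa


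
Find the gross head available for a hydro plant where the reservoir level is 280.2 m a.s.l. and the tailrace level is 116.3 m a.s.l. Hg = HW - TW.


Hg = 280.2 - 116.3 = 163.9000 m


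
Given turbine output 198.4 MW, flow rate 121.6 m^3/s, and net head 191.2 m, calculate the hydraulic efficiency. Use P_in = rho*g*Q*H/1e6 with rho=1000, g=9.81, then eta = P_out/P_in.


P_in = 1000 * 9.81 * 121.6 * 191.2 / 1e6 = 228.0817 MW
eta = 198.4 / 228.0817 = 0.8699


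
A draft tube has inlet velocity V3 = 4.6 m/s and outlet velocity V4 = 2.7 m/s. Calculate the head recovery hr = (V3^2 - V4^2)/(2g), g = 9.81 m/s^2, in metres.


hr = (4.6^2 - 2.7^2) / (2*9.81) = 0.7069 m


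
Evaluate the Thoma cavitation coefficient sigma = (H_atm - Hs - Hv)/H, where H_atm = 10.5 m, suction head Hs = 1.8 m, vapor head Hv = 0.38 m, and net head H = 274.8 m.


sigma = (10.5 - 1.8 - 0.38) / 274.8 = 0.0303


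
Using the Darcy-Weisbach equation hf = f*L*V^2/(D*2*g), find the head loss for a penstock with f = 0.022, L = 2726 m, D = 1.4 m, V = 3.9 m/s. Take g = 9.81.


hf = 0.022 * 2726 * 3.9^2 / (1.4 * 2 * 9.81) = 33.2086 m


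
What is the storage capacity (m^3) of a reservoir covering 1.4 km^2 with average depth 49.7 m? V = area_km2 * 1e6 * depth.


V = 1.4 * 1e6 * 49.7 = 6.9580e+07 m^3


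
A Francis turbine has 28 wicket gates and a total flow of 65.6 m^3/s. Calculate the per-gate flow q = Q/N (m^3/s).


q = 65.6 / 28 = 2.3429 m^3/s


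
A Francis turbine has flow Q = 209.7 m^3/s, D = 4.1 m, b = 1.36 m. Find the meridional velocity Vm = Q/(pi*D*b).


Vm = 209.7 / (pi * 4.1 * 1.36) = 11.9709 m/s


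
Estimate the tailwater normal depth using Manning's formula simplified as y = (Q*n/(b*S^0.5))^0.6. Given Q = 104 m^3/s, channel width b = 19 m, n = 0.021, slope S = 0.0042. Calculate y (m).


y = (104 * 0.021 / (19 * 0.0042^0.5))^0.6 = 1.4103 m


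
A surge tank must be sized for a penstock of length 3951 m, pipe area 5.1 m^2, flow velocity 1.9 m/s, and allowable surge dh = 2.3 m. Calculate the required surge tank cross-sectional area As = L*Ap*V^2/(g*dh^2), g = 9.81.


As = 3951 * 5.1 * 1.9^2 / (9.81 * 2.3^2) = 1401.7150 m^2


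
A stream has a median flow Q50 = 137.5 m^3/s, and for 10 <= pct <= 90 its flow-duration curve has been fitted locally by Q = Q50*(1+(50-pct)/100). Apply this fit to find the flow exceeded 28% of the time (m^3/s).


Q = 137.5 * (1 + (50 - 28)/100) = 167.7500 m^3/s


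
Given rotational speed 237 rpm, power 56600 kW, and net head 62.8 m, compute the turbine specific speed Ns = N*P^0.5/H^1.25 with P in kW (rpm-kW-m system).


Ns = 237 * 56600^0.5 / 62.8^1.25 = 318.9385


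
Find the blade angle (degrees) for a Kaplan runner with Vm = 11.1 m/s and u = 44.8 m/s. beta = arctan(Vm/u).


beta = arctan(11.1 / 44.8) = 13.9158 degrees


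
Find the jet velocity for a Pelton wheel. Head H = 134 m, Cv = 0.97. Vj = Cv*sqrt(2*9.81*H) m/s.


Vj = 0.97 * sqrt(2*9.81*134) = 49.7363 m/s


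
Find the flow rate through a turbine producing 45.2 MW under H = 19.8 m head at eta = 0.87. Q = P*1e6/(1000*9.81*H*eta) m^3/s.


Q = 45.2 * 1e6 / (1000 * 9.81 * 19.8 * 0.87) = 267.4761 m^3/s


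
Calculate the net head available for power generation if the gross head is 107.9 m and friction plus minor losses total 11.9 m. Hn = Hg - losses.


Hn = 107.9 - 11.9 = 96.0000 m


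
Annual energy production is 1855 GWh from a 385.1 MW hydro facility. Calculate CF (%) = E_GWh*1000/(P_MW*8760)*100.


CF = 1855 * 1000 / (385.1 * 8760) * 100 = 54.9878 %


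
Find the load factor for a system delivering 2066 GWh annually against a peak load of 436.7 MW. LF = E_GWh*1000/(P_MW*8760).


LF = 2066 * 1000 / (436.7 * 8760) = 0.5401


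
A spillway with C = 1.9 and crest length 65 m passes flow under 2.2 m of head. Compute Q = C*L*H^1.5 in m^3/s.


Q = 1.9 * 65 * 2.2^1.5 = 402.9962 m^3/s


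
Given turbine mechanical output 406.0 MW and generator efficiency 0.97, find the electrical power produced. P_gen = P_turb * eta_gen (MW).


P_gen = 406.0 * 0.97 = 393.8200 MW


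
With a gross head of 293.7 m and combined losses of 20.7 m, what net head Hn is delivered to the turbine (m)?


Hn = 293.7 - 20.7 = 273.0000 m


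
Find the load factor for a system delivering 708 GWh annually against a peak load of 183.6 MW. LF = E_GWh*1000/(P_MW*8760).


LF = 708 * 1000 / (183.6 * 8760) = 0.4402


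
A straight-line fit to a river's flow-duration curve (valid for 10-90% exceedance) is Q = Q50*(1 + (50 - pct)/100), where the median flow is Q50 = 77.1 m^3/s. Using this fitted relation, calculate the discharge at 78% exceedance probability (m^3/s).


Q = 77.1 * (1 + (50 - 78)/100) = 55.5120 m^3/s


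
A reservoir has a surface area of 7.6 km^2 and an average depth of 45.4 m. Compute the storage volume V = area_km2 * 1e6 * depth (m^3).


V = 7.6 * 1e6 * 45.4 = 3.4504e+08 m^3


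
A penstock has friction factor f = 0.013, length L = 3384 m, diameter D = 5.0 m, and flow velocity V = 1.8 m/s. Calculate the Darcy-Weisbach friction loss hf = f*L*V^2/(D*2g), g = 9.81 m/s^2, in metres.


hf = 0.013 * 3384 * 1.8^2 / (5.0 * 2 * 9.81) = 1.4529 m


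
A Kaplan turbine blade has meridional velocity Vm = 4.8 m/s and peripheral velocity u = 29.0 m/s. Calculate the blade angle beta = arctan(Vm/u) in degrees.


beta = arctan(4.8 / 29.0) = 9.3982 degrees


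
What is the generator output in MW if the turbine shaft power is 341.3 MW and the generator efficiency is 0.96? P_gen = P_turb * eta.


P_gen = 341.3 * 0.96 = 327.6480 MW
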